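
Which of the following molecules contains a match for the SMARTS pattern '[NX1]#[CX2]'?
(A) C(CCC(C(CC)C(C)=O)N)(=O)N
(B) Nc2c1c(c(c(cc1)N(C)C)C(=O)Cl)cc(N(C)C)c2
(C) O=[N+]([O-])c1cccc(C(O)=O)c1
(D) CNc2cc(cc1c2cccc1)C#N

D

[NX1]#[CX2] describes a nitrogen triple-bonded to a two-connected carbon (a nitrile).
(A) has a primary amino group (-NH2) but the nitrogen is NX3 (three connections), not NX1 triple-bonded.
(B) has a primary amino group (-NH2) but the nitrogen is NX3 (three connections), not NX1 triple-bonded.
(C) has a nitro group (-[N+](=O)[O-]) but there is no C#N triple bond.
(D) contains a nitrile (-C#N), which satisfies every atom and bond constraint.
So the answer is (D).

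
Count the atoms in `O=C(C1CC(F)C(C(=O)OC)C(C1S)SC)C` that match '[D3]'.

7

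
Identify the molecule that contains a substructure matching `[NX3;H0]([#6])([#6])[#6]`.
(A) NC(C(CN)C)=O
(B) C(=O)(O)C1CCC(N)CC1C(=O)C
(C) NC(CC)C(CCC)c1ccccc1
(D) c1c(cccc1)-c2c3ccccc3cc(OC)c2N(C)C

D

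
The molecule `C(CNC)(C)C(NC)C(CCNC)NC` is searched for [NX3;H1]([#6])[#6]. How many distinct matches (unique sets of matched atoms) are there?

4

[NX3;H1]([#6])[#6] is the SMARTS for a secondary amine: a trivalent nitrogen with one H, bonded to two carbons.
The molecule carries 4 separate instances of an N-methylamino group (-NHCH3) meeting every constraint; each maps to a distinct set of atoms, giving 4 matches.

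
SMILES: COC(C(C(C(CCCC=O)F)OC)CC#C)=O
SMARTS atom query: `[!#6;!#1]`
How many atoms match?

5

The query [!#6;!#1] means: not carbon and not hydrogen — any heteroatom.
Check the 18 heavy atoms by environment: 13× C → no; 1× F → match; 4× O → match.
Summing the matching environments: 1 + 4 = 5 matching atoms.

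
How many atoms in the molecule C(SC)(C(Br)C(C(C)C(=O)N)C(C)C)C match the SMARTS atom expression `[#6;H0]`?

1

The query [#6;H0] means: any carbon with no attached hydrogen.
Check the 15 heavy atoms by environment: 5× C (H3) → no; 5× C (H1) → no; 1× S (H0) → no; 1× C (H0) → match; 1× O (H0) → no; 1× N (H2) → no; 1× Br (H0) → no.
That gives 1 matching atom.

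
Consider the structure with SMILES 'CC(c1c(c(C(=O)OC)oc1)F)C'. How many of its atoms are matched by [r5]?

The query [r5] means: r5 matches atoms in a five-membered ring.
Check the 13 heavy atoms by environment: 1× o (aromatic, in 5-ring) → match; 4× c (aromatic, in 5-ring) → match; 5× C (acyclic) → no; 2× O (acyclic) → no; 1× F (acyclic) → no.
Summing the matching environments: 1 + 4 = 5 matching atoms.

5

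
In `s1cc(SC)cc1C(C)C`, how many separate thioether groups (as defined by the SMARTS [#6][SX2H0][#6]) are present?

1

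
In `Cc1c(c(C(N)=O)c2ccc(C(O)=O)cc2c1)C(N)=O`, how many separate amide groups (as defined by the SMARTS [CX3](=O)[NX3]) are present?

2

[CX3](=O)[NX3] is the SMARTS for an amide: a carbonyl carbon bonded to a trivalent nitrogen.
The molecule carries 2 separate instances of a primary amide (-C(=O)NH2) meeting every constraint; each maps to a distinct set of atoms, giving 2 matches.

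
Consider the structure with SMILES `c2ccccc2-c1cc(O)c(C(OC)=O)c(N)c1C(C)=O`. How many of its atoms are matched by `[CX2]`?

Check the 21 heavy atoms by environment: 12× c (aromatic, X3) → no; 2× C (X3) → no; 2× O (X1) → no; 2× C (X4) → no; 2× O (X2) → no; 1× N (X3) → no.
No environment satisfies the query, so 0 matching atoms.

0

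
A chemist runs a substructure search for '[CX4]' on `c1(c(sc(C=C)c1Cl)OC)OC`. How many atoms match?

2

The query [CX4] means: C with X4: aliphatic carbon with exactly 4 total connections (bonds + H).
Check the 12 heavy atoms by environment: 1× s (aromatic, X2) → no; 4× c (aromatic, X3) → no; 2× O (X2) → no; 2× C (X4) → match; 1× Cl (X1) → no; 2× C (X3) → no.
That gives 2 matching atoms.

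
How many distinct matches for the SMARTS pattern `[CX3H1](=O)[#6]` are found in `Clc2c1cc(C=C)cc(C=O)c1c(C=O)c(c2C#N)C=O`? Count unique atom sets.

[CX3H1](=O)[#6] is the SMARTS for an aldehyde: an sp2 carbon with one H, double-bonded to O and single-bonded to carbon.
The molecule carries 3 separate instances of an aldehyde (-CHO) meeting every constraint; each maps to a distinct set of atoms, giving 3 matches.

3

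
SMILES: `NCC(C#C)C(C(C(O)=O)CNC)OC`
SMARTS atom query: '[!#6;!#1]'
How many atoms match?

5

The query [!#6;!#1] means: not carbon and not hydrogen — any heteroatom.
Check the 15 heavy atoms by environment: 10× C → no; 3× O → match; 2× N → match.
Summing the matching environments: 3 + 2 = 5 matching atoms.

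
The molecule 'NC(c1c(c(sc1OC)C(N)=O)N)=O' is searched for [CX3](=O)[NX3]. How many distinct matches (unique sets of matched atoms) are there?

2

[CX3](=O)[NX3] is the SMARTS for an amide: a carbonyl carbon bonded to a trivalent nitrogen.
The molecule carries 2 separate instances of a primary amide (-C(=O)NH2) meeting every constraint; each maps to a distinct set of atoms, giving 2 matches.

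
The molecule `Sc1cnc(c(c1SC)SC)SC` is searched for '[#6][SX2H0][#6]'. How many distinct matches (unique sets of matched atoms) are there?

3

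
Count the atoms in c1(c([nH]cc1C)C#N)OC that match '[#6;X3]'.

The query [#6;X3] means: any carbon (aromatic or not) with three total connections.
Check the 10 heavy atoms by environment: 1× n (aromatic, X3) → no; 4× c (aromatic, X3) → match; 1× O (X2) → no; 2× C (X4) → no; 1× C (X2) → no; 1× N (X1) → no.
That gives 4 matching atoms.

4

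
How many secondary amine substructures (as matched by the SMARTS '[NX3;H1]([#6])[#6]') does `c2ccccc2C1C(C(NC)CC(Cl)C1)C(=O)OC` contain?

1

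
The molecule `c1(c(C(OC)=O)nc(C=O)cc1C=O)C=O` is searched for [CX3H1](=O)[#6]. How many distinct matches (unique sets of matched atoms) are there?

3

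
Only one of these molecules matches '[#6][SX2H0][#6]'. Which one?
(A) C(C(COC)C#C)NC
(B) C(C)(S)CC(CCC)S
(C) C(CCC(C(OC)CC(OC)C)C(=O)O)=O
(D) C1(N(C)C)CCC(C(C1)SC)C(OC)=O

D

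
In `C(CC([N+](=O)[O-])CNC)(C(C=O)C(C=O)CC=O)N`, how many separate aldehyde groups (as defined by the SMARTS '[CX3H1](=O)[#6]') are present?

3

[CX3H1](=O)[#6] is the SMARTS for an aldehyde: an sp2 carbon with one H, double-bonded to O and single-bonded to carbon.
The molecule carries 3 separate instances of an aldehyde (-CHO) meeting every constraint; each maps to a distinct set of atoms, giving 3 matches.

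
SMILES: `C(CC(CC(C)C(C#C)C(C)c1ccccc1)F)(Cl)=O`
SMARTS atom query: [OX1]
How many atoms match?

1

Check the 20 heavy atoms by environment: 8× C (X4) → no; 1× F (X1) → no; 1× C (X3) → no; 1× O (X1) → match; 1× Cl (X1) → no; 6× c (aromatic, X3) → no; 2× C (X2) → no.
That gives 1 matching atom.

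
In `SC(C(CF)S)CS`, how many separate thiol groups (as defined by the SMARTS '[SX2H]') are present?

3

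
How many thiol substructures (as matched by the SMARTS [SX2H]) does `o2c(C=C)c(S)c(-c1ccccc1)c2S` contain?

2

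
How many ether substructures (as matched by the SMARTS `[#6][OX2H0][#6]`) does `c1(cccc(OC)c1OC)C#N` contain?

2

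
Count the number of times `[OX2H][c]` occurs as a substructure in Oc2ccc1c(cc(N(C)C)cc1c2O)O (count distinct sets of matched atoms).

3

[OX2H][c] is the SMARTS for a phenol: a hydroxyl oxygen attached to an aromatic carbon.
The molecule carries 3 separate instances of a hydroxyl group (-OH) meeting every constraint; each maps to a distinct set of atoms, giving 3 matches.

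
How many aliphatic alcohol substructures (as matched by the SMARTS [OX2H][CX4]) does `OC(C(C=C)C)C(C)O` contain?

2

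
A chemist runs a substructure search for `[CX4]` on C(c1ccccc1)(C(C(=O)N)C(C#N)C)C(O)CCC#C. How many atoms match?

7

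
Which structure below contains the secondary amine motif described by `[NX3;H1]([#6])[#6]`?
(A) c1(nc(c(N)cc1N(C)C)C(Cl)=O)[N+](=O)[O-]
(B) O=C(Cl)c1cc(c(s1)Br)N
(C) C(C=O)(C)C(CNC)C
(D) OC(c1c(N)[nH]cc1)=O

C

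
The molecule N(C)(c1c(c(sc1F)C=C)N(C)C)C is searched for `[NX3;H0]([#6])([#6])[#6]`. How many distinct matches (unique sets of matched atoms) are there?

2

[NX3;H0]([#6])([#6])[#6] is the SMARTS for a tertiary amine: a trivalent nitrogen with no H, bonded to three carbons.
The molecule carries 2 separate instances of a dimethylamino group (-N(CH3)2) meeting every constraint; each maps to a distinct set of atoms, giving 2 matches.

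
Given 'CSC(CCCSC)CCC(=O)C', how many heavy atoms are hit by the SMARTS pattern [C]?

The query [C] means: uppercase C matches aliphatic (non-aromatic) carbon only.
Check the 13 heavy atoms by environment: 10× C → match; 2× S → no; 1× O → no.
That gives 10 matching atoms.

10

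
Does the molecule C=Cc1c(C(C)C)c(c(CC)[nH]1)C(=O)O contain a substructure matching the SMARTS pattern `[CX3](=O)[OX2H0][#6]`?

No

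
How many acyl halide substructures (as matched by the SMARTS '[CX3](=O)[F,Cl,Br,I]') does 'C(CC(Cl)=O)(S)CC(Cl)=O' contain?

2

[CX3](=O)[F,Cl,Br,I] is the SMARTS for an acyl halide: a carbonyl carbon bonded to a halogen.
The molecule carries 2 separate instances of an acyl chloride (-C(=O)Cl) meeting every constraint; each maps to a distinct set of atoms, giving 2 matches.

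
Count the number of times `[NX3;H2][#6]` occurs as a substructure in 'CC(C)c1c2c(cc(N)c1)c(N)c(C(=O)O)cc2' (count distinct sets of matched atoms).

2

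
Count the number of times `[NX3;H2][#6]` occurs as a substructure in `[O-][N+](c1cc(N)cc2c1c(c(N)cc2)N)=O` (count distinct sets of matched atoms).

3

[NX3;H2][#6] is the SMARTS for a primary amine: a trivalent nitrogen with two H attached to carbon.
The molecule carries 3 separate instances of a primary amino group (-NH2) meeting every constraint; each maps to a distinct set of atoms, giving 3 matches.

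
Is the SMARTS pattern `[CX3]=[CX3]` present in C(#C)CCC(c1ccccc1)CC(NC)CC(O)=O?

No

The pattern [CX3]=[CX3] describes a non-aromatic C=C double bond between two sp2 carbons — an alkene.
The closest candidate here is an ethynyl group (-C#CH), but the C-C bond is a triple bond, not a double bond. No other fragment satisfies the full query, so there is no match.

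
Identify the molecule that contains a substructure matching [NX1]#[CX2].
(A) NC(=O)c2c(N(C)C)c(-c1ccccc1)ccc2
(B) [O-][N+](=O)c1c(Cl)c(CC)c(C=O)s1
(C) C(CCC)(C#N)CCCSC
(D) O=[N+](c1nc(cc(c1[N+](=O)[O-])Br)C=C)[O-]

C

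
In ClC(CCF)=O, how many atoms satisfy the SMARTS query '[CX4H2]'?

2

The query [CX4H2] means: sp3 carbon (X4) with exactly two hydrogens.
Check the 6 heavy atoms by environment: 2× C (H2, X4) → match; 1× C (H0, X3) → no; 1× O (H0, X1) → no; 1× Cl (H0, X1) → no; 1× F (H0, X1) → no.
That gives 2 matching atoms.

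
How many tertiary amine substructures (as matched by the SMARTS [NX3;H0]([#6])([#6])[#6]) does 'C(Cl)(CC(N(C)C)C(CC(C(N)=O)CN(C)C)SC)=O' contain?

2

[NX3;H0]([#6])([#6])[#6] is the SMARTS for a tertiary amine: a trivalent nitrogen with no H, bonded to three carbons.
The molecule carries 2 separate instances of a dimethylamino group (-N(CH3)2) meeting every constraint; each maps to a distinct set of atoms, giving 2 matches.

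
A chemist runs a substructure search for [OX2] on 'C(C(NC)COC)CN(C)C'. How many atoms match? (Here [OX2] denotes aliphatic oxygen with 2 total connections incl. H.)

Check the 11 heavy atoms by environment: 8× C (X4) → no; 2× N (X3) → no; 1× O (X2) → match.
That gives 1 matching atom.

1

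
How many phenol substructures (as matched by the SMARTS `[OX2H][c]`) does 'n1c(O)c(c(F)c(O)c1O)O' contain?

4

[OX2H][c] is the SMARTS for a phenol: a hydroxyl oxygen attached to an aromatic carbon.
The molecule carries 4 separate instances of a hydroxyl group (-OH) meeting every constraint; each maps to a distinct set of atoms, giving 4 matches.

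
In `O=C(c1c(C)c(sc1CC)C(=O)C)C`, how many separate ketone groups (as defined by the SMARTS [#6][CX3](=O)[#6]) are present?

[#6][CX3](=O)[#6] is the SMARTS for a ketone: a carbonyl carbon (no H) flanked by two carbons.
The molecule carries 2 separate instances of an acetyl/ketone group (-C(=O)CH3) meeting every constraint; each maps to a distinct set of atoms, giving 2 matches.

2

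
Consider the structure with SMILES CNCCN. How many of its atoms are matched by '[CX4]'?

3

The query [CX4] means: C with X4: aliphatic carbon with exactly 4 total connections (bonds + H).
Check the 5 heavy atoms by environment: 3× C (X4) → match; 2× N (X3) → no.
That gives 3 matching atoms.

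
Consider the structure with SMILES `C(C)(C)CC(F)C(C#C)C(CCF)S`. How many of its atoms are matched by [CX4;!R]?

Check the 14 heavy atoms by environment: 9× C (X4, acyclic) → match; 1× S (X2, acyclic) → no; 2× F (X1, acyclic) → no; 2× C (X2, acyclic) → no.
That gives 9 matching atoms.

9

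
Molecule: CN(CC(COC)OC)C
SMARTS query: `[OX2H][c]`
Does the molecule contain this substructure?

No

The pattern [OX2H][c] describes a hydroxyl oxygen attached to an aromatic carbon — a phenol.
The closest candidate here is a methoxy ether (-OCH3), but the oxygen has H0, not H1. No other fragment satisfies the full query, so there is no match.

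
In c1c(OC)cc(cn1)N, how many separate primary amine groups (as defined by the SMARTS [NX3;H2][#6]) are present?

1

[NX3;H2][#6] is the SMARTS for a primary amine: a trivalent nitrogen with two H attached to carbon.
Exactly one fragment in the molecule meets all constraints, giving 1 match.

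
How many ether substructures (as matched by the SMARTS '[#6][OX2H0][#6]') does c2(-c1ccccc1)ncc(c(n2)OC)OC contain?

[#6][OX2H0][#6] is the SMARTS for an ether: an aliphatic oxygen bridging two carbons with no H on the oxygen.
The molecule carries 2 separate instances of a methoxy ether (-OCH3) meeting every constraint; each maps to a distinct set of atoms, giving 2 matches.

2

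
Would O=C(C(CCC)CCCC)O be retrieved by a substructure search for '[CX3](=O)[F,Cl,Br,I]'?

The pattern [CX3](=O)[F,Cl,Br,I] describes a carbonyl carbon bonded to a halogen — an acyl halide.
The closest candidate here is a carboxylic acid group (-C(=O)OH), but the carbonyl is bonded to -OH, not to a halogen. No other fragment satisfies the full query, so there is no match.

No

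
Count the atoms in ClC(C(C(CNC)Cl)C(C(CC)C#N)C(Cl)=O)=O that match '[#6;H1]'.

4

The query [#6;H1] means: any carbon bearing exactly one hydrogen.
Check the 18 heavy atoms by environment: 2× C (H2) → no; 4× C (H1) → match; 2× C (H3) → no; 3× C (H0) → no; 2× O (H0) → no; 3× Cl (H0) → no; 1× N (H0) → no; 1× N (H1) → no.
That gives 4 matching atoms.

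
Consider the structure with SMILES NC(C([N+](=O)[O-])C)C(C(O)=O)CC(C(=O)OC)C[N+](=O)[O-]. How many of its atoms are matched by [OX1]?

6

The query [OX1] means: aliphatic oxygen with one total connection — typically a carbonyl =O or an oxide.
Check the 21 heavy atoms by environment: 8× C (X4) → no; 2× N (charge +1, X3) → no; 2× O (charge -1, X1) → match; 4× O (X1) → match; 2× C (X3) → no; 2× O (X2) → no; 1× N (X3) → no.
Summing the matching environments: 2 + 4 = 6 matching atoms.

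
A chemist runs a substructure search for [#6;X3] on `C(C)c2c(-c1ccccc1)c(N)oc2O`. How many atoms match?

10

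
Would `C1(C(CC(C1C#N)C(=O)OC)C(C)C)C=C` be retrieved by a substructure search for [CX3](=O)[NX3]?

The pattern [CX3](=O)[NX3] describes a carbonyl carbon bonded to a trivalent nitrogen — an amide.
The closest candidate here is a methyl-ester group (-C(=O)OCH3), but the carbonyl is bonded to O, not to an NX3 nitrogen. No other fragment satisfies the full query, so there is no match.

No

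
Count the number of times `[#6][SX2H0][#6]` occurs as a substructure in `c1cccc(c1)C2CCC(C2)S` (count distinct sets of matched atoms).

0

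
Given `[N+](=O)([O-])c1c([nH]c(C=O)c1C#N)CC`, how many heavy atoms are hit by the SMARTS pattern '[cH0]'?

4

The query [cH0] means: aromatic carbon with no attached hydrogen (substituted or ring-fusion).
Check the 14 heavy atoms by environment: 1× n (aromatic, H1) → no; 4× c (aromatic, H0) → match; 1× C (H2) → no; 1× C (H3) → no; 1× C (H0) → no; 1× N (H0) → no; 1× C (H1) → no; 2× O (H0) → no; 1× N (charge +1, H0) → no; 1× O (charge -1, H0) → no.
That gives 4 matching atoms.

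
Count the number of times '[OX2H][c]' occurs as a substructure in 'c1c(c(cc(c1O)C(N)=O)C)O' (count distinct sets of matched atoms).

2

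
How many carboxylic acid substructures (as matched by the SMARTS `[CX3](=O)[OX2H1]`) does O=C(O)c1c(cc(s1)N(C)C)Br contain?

1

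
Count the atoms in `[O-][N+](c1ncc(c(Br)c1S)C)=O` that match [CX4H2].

The query [CX4H2] means: sp3 carbon (X4) with exactly two hydrogens.
Check the 12 heavy atoms by environment: 1× n (aromatic, H0, X2) → no; 4× c (aromatic, H0, X3) → no; 1× c (aromatic, H1, X3) → no; 1× N (charge +1, H0, X3) → no; 1× O (charge -1, H0, X1) → no; 1× O (H0, X1) → no; 1× C (H3, X4) → no; 1× Br (H0, X1) → no; 1× S (H1, X2) → no.
No environment satisfies the query, so 0 matching atoms.

0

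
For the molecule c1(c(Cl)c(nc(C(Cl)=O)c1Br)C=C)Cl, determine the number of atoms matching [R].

6

Check the 14 heavy atoms by environment: 1× n (aromatic, in 6-ring) → match; 5× c (aromatic, in 6-ring) → match; 3× Cl (acyclic) → no; 1× Br (acyclic) → no; 3× C (acyclic) → no; 1× O (acyclic) → no.
Summing the matching environments: 1 + 5 = 6 matching atoms.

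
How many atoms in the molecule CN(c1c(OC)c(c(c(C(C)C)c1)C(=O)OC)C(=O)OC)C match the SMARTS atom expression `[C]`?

10

Check the 22 heavy atoms by environment: 6× c (aromatic) → no; 10× C → match; 5× O → no; 1× N → no.
That gives 10 matching atoms.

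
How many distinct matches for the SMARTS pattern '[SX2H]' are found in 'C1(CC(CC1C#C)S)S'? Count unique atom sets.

[SX2H] is the SMARTS for a thiol: an aliphatic sulfur with two connections, one being H.
The molecule carries 2 separate instances of a thiol (-SH) meeting every constraint; each maps to a distinct set of atoms, giving 2 matches.

2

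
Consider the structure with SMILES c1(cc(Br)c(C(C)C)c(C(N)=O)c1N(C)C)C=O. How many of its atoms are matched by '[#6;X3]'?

8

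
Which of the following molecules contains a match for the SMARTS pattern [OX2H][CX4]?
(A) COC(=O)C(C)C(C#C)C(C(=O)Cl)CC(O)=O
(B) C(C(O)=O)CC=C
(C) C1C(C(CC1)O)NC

[OX2H][CX4] describes a hydroxyl oxygen bound to an sp3 (X4) carbon (an aliphatic alcohol).
(A) has a carboxylic acid group (-C(=O)OH) but the -OH is on a CX3 carbonyl carbon, not a CX4 carbon.
(B) has a carboxylic acid group (-C(=O)OH) but the -OH is on a CX3 carbonyl carbon, not a CX4 carbon.
(C) contains a hydroxyl group (-OH), which satisfies every atom and bond constraint.
So the answer is (C).

C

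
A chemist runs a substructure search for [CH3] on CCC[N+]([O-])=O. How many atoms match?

1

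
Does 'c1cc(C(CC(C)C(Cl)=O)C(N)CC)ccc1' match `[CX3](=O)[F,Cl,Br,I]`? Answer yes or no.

Yes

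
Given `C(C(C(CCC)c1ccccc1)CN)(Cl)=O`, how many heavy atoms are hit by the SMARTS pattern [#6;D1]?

The query [#6;D1] means: carbon bonded to exactly one heavy atom.
Check the 16 heavy atoms by environment: 3× C (D2) → no; 3× C (D3) → no; 1× O (D1) → no; 1× Cl (D1) → no; 1× c (aromatic, D3) → no; 5× c (aromatic, D2) → no; 1× C (D1) → match; 1× N (D1) → no.
That gives 1 matching atom.

1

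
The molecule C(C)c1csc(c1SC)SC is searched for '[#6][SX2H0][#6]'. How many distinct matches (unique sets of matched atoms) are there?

2

[#6][SX2H0][#6] is the SMARTS for a thioether: an aliphatic sulfur bridging two carbons with no H on the sulfur.
The molecule carries 2 separate instances of a methylthio ether (-SCH3) meeting every constraint; each maps to a distinct set of atoms, giving 2 matches.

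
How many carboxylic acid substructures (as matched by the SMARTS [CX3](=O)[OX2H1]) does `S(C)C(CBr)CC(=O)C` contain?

[CX3](=O)[OX2H1] is the SMARTS for a carboxylic acid: an sp2 carbon double-bonded to O and single-bonded to an -OH oxygen.
No fragment in the molecule satisfies every constraint, giving 0 matches.

0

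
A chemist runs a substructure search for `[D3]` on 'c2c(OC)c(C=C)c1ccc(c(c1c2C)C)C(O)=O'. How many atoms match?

The query [D3] means: atom with exactly three heavy-atom neighbours.
Check the 19 heavy atoms by environment: 7× c (aromatic, D3) → match; 3× c (aromatic, D2) → no; 1× C (D3) → match; 2× O (D1) → no; 4× C (D1) → no; 1× C (D2) → no; 1× O (D2) → no.
Summing the matching environments: 7 + 1 = 8 matching atoms.

8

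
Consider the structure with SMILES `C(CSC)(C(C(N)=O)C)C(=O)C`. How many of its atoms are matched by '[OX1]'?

Check the 12 heavy atoms by environment: 6× C (X4) → no; 2× C (X3) → no; 2× O (X1) → match; 1× N (X3) → no; 1× S (X2) → no.
That gives 2 matching atoms.

2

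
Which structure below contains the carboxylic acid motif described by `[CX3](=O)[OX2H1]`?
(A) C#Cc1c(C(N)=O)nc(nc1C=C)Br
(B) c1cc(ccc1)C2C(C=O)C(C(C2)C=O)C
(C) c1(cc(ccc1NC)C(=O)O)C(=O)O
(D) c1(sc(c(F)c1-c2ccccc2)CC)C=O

C

[CX3](=O)[OX2H1] describes an sp2 carbon double-bonded to O and single-bonded to an -OH oxygen (a carboxylic acid).
(A) has a primary amide (-C(=O)NH2) but the carbonyl is bonded to N, not to an -OH oxygen.
(B) has an aldehyde (-CHO) but there is no singly-bonded oxygen on the carbonyl carbon.
(C) contains a carboxylic acid group (-C(=O)OH), which satisfies every atom and bond constraint.
(D) has an aldehyde (-CHO) but there is no singly-bonded oxygen on the carbonyl carbon.
So the answer is (C).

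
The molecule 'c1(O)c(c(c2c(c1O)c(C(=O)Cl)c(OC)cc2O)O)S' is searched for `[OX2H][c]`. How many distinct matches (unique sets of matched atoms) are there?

4

[OX2H][c] is the SMARTS for a phenol: a hydroxyl oxygen attached to an aromatic carbon.
The molecule carries 4 separate instances of a hydroxyl group (-OH) meeting every constraint; each maps to a distinct set of atoms, giving 4 matches.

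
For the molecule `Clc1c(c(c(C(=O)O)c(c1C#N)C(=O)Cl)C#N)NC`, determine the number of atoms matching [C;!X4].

4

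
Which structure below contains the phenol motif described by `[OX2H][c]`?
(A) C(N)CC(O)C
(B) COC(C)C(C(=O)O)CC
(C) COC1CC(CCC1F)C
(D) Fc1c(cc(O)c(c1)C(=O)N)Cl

[OX2H][c] describes a hydroxyl oxygen attached to an aromatic carbon (a phenol).
(A) has a hydroxyl group (-OH) but the -OH is on an aliphatic carbon, not an aromatic c.
(B) has a methoxy ether (-OCH3) but the oxygen has H0, not H1.
(C) has a methoxy ether (-OCH3) but the oxygen has H0, not H1.
(D) contains a hydroxyl group (-OH), which satisfies every atom and bond constraint.
So the answer is (D).

D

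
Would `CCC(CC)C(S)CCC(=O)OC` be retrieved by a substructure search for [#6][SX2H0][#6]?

The pattern [#6][SX2H0][#6] describes an aliphatic sulfur bridging two carbons with no H on the sulfur — a thioether.
The closest candidate here is a thiol (-SH), but the sulfur has H1, not H0 bridging two carbons. No other fragment satisfies the full query, so there is no match.

No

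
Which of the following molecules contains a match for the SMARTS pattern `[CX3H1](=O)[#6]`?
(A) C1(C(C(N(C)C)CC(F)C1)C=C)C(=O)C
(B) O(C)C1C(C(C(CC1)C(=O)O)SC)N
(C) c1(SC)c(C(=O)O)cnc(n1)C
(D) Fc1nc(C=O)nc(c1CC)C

[CX3H1](=O)[#6] describes an sp2 carbon with one H, double-bonded to O and single-bonded to carbon (an aldehyde).
(A) has an acetyl/ketone group (-C(=O)CH3) but the carbonyl carbon has H0 (two carbon neighbours), not H1.
(B) has a carboxylic acid group (-C(=O)OH) but the carbonyl carbon has H0 and is bonded to O, not H1.
(C) has a carboxylic acid group (-C(=O)OH) but the carbonyl carbon has H0 and is bonded to O, not H1.
(D) contains an aldehyde (-CHO), which satisfies every atom and bond constraint.
So the answer is (D).

D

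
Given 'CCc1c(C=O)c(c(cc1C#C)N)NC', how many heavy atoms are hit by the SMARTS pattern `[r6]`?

6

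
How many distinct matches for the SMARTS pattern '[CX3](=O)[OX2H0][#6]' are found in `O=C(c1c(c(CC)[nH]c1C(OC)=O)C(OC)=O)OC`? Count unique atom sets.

3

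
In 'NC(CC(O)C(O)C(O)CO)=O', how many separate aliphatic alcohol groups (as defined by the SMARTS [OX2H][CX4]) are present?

4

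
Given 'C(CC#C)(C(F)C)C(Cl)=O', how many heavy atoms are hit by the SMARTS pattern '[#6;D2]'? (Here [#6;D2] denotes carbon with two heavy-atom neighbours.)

The query [#6;D2] means: any carbon bonded to exactly two heavy atoms.
Check the 10 heavy atoms by environment: 2× C (D1) → no; 3× C (D3) → no; 2× C (D2) → match; 1× F (D1) → no; 1× O (D1) → no; 1× Cl (D1) → no.
That gives 2 matching atoms.

2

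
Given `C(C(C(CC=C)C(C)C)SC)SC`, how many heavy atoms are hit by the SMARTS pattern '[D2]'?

5

The query [D2] means: atom with exactly two heavy-atom neighbours.
Check the 13 heavy atoms by environment: 3× C (D2) → match; 3× C (D3) → no; 5× C (D1) → no; 2× S (D2) → match.
Summing the matching environments: 3 + 2 = 5 matching atoms.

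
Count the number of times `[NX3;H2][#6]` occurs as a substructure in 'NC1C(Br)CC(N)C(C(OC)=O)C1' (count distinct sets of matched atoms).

2

[NX3;H2][#6] is the SMARTS for a primary amine: a trivalent nitrogen with two H attached to carbon.
The molecule carries 2 separate instances of a primary amino group (-NH2) meeting every constraint; each maps to a distinct set of atoms, giving 2 matches.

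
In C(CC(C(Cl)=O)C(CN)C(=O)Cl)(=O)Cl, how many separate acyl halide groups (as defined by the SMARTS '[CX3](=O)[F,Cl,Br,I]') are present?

3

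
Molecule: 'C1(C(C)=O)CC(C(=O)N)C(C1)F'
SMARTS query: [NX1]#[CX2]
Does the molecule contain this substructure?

The pattern [NX1]#[CX2] describes a nitrogen triple-bonded to a two-connected carbon — a nitrile.
The closest candidate here is a primary amide (-C(=O)NH2), but the nitrogen is NX3, not NX1. No other fragment satisfies the full query, so there is no match.

No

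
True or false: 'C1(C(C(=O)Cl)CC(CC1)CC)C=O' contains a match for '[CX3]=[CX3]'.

False

The pattern [CX3]=[CX3] describes a non-aromatic C=C double bond between two sp2 carbons — an alkene.
The closest candidate here is an ethyl group (-CH2CH3), but its C-C bond is a single bond between CX4 carbons, not CX3=CX3. No other fragment satisfies the full query, so there is no match.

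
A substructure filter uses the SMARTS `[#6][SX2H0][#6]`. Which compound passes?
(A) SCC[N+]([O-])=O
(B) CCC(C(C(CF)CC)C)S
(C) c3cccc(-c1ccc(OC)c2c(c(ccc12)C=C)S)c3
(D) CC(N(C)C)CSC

D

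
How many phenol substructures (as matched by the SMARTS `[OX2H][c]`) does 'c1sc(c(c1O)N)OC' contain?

[OX2H][c] is the SMARTS for a phenol: a hydroxyl oxygen attached to an aromatic carbon.
Exactly one fragment in the molecule meets all constraints, giving 1 match.

1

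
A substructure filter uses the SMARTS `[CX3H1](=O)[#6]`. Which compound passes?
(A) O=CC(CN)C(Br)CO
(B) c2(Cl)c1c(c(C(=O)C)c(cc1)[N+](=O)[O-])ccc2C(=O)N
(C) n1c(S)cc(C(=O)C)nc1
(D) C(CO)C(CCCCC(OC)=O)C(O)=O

A

[CX3H1](=O)[#6] describes an sp2 carbon with one H, double-bonded to O and single-bonded to carbon (an aldehyde).
(A) contains an aldehyde (-CHO), which satisfies every atom and bond constraint.
(B) has an acetyl/ketone group (-C(=O)CH3) but the carbonyl carbon has H0 (two carbon neighbours), not H1.
(C) has an acetyl/ketone group (-C(=O)CH3) but the carbonyl carbon has H0 (two carbon neighbours), not H1.
(D) has a methyl-ester group (-C(=O)OCH3) but the carbonyl carbon has H0, not H1.
So the answer is (A).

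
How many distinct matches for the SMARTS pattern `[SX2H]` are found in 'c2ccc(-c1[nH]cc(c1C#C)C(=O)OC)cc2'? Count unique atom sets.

0

[SX2H] is the SMARTS for a thiol: an aliphatic sulfur with two connections, one being H.
No fragment in the molecule satisfies every constraint, giving 0 matches.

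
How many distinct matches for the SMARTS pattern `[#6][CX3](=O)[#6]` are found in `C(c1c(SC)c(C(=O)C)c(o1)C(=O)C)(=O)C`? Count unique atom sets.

3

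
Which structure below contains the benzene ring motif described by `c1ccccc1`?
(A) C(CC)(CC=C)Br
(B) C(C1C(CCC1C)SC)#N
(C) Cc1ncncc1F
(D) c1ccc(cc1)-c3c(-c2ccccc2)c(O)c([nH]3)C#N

c1ccccc1 describes six aromatic carbons in a ring (a benzene ring).
(A) has a methyl group (-CH3) but no six-membered all-carbon aromatic ring is present.
(B) has a methyl group (-CH3) but no six-membered all-carbon aromatic ring is present.
(C) has a methyl group (-CH3) but no six-membered all-carbon aromatic ring is present.
(D) contains a phenyl ring, which satisfies every atom and bond constraint.
So the answer is (D).

D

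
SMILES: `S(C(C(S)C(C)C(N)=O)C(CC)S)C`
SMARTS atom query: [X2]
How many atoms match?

3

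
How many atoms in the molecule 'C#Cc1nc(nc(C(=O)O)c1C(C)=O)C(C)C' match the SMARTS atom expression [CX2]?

2

The query [CX2] means: C with X2: aliphatic carbon with exactly 2 total connections.
Check the 17 heavy atoms by environment: 2× n (aromatic, X2) → no; 4× c (aromatic, X3) → no; 2× C (X3) → no; 2× O (X1) → no; 1× O (X2) → no; 4× C (X4) → no; 2× C (X2) → match.
That gives 2 matching atoms.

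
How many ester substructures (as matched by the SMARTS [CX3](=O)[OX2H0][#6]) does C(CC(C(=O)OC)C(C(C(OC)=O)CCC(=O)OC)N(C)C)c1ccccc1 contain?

[CX3](=O)[OX2H0][#6] is the SMARTS for an ester: a carbonyl carbon bonded to an oxygen that is itself bonded to carbon (no H on that O).
The molecule carries 3 separate instances of a methyl-ester group (-C(=O)OCH3) meeting every constraint; each maps to a distinct set of atoms, giving 3 matches.

3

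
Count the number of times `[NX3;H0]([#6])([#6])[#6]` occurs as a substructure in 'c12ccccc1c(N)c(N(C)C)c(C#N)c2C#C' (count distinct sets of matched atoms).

[NX3;H0]([#6])([#6])[#6] is the SMARTS for a tertiary amine: a trivalent nitrogen with no H, bonded to three carbons.
Exactly one fragment in the molecule meets all constraints, giving 1 match.

1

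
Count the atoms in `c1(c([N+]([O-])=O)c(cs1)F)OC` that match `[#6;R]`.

Check the 11 heavy atoms by environment: 1× s (aromatic, in 5-ring) → no; 4× c (aromatic, in 5-ring) → match; 1× N (charge +1, acyclic) → no; 1× O (charge -1, acyclic) → no; 2× O (acyclic) → no; 1× C (acyclic) → no; 1× F (acyclic) → no.
That gives 4 matching atoms.

4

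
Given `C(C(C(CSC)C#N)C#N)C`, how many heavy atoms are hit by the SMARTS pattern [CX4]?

The query [CX4] means: C with X4: aliphatic carbon with exactly 4 total connections (bonds + H).
Check the 11 heavy atoms by environment: 6× C (X4) → match; 1× S (X2) → no; 2× C (X2) → no; 2× N (X1) → no.
That gives 6 matching atoms.

6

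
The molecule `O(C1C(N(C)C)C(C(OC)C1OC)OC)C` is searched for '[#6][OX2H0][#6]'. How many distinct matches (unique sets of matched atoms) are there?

4

[#6][OX2H0][#6] is the SMARTS for an ether: an aliphatic oxygen bridging two carbons with no H on the oxygen.
The molecule carries 4 separate instances of a methoxy ether (-OCH3) meeting every constraint; each maps to a distinct set of atoms, giving 4 matches.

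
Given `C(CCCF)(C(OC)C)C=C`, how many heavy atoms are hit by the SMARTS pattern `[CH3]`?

The query [CH3] means: aliphatic carbon with exactly three hydrogens.
Check the 11 heavy atoms by environment: 4× C (H2) → no; 3× C (H1) → no; 2× C (H3) → match; 1× O (H0) → no; 1× F (H0) → no.
That gives 2 matching atoms.

2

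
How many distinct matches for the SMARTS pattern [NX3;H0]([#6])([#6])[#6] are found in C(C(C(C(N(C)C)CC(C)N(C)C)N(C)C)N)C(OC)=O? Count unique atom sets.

[NX3;H0]([#6])([#6])[#6] is the SMARTS for a tertiary amine: a trivalent nitrogen with no H, bonded to three carbons.
The molecule carries 3 separate instances of a dimethylamino group (-N(CH3)2) meeting every constraint; each maps to a distinct set of atoms, giving 3 matches.

3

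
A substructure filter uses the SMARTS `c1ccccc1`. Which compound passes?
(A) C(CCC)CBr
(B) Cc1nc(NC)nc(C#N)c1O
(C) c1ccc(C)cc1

c1ccccc1 describes six aromatic carbons in a ring (a benzene ring).
(A) has a methyl group (-CH3) but no six-membered all-carbon aromatic ring is present.
(B) has a methyl group (-CH3) but no six-membered all-carbon aromatic ring is present.
(C) contains the required atom environment, so the pattern matches.
So the answer is (C).

C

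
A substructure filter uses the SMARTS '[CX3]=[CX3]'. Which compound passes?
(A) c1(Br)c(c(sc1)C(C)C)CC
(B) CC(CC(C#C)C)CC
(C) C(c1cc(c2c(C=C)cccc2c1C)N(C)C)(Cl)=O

C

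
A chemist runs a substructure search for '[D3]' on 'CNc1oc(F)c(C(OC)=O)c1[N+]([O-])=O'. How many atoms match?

The query [D3] means: atom with exactly three heavy-atom neighbours.
Check the 15 heavy atoms by environment: 1× o (aromatic, D2) → no; 4× c (aromatic, D3) → match; 1× N (D2) → no; 2× C (D1) → no; 1× F (D1) → no; 1× N (charge +1, D3) → match; 1× O (charge -1, D1) → no; 2× O (D1) → no; 1× C (D3) → match; 1× O (D2) → no.
Summing the matching environments: 4 + 1 + 1 = 6 matching atoms.

6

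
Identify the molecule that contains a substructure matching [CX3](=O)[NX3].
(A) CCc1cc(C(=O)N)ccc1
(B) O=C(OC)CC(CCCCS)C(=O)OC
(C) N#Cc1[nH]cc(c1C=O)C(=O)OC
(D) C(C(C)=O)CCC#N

A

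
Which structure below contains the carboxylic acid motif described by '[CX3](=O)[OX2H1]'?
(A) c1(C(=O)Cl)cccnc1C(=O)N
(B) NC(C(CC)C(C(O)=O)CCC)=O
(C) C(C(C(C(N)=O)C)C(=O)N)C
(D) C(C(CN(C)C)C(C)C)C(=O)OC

B

[CX3](=O)[OX2H1] describes an sp2 carbon double-bonded to O and single-bonded to an -OH oxygen (a carboxylic acid).
(A) has a primary amide (-C(=O)NH2) but the carbonyl is bonded to N, not to an -OH oxygen.
(B) contains a carboxylic acid group (-C(=O)OH), which satisfies every atom and bond constraint.
(C) has a primary amide (-C(=O)NH2) but the carbonyl is bonded to N, not to an -OH oxygen.
(D) has a methyl-ester group (-C(=O)OCH3) but the singly-bonded O has no H (OX2H0, not OX2H1).
So the answer is (B).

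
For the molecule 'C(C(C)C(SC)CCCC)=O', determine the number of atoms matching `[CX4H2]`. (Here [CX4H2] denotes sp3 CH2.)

3

The query [CX4H2] means: sp3 carbon (X4) with exactly two hydrogens.
Check the 11 heavy atoms by environment: 3× C (H2, X4) → match; 2× C (H1, X4) → no; 3× C (H3, X4) → no; 1× S (H0, X2) → no; 1× C (H1, X3) → no; 1× O (H0, X1) → no.
That gives 3 matching atoms.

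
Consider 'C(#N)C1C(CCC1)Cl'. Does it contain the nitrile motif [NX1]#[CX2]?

Yes

The pattern [NX1]#[CX2] describes a nitrogen triple-bonded to a two-connected carbon — a nitrile.
The molecule carries a nitrile (-C#N), whose atoms satisfy every constraint of the query, so the pattern matches.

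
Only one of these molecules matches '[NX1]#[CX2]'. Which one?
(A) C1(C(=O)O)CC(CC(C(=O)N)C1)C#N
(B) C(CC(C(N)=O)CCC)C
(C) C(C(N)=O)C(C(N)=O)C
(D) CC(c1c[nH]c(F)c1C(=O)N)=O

A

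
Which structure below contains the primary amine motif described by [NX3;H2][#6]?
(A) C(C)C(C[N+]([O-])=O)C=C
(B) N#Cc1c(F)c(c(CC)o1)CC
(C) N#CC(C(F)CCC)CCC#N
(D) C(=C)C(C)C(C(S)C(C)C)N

D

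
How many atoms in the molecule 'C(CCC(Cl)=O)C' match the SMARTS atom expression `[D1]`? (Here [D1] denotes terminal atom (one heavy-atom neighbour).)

3

The query [D1] means: atom with exactly one heavy-atom neighbour (degree 1).
Check the 7 heavy atoms by environment: 3× C (D2) → no; 1× C (D1) → match; 1× C (D3) → no; 1× O (D1) → match; 1× Cl (D1) → match.
Summing the matching environments: 1 + 1 + 1 = 3 matching atoms.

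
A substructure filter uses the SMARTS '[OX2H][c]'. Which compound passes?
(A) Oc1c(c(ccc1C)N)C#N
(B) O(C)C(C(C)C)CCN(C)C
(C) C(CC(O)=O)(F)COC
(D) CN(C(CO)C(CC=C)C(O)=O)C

A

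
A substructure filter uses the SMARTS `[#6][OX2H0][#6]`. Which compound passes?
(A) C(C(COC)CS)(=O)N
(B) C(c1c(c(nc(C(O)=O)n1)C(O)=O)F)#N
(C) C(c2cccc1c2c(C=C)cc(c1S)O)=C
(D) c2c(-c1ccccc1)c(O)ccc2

A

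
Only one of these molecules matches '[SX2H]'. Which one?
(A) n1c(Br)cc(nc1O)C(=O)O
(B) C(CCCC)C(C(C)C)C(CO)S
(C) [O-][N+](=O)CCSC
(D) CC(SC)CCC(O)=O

B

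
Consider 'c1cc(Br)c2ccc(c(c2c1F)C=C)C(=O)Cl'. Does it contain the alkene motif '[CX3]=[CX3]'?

The pattern [CX3]=[CX3] describes a non-aromatic C=C double bond between two sp2 carbons — an alkene.
The molecule carries a vinyl group (-CH=CH2), whose atoms satisfy every constraint of the query, so the pattern matches.

Yes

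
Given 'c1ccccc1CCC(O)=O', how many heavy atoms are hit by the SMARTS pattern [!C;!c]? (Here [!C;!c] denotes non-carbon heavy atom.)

2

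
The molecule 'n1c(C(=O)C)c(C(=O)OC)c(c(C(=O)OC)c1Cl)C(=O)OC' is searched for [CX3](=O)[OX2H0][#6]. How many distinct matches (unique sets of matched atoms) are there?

3

[CX3](=O)[OX2H0][#6] is the SMARTS for an ester: a carbonyl carbon bonded to an oxygen that is itself bonded to carbon (no H on that O).
The molecule carries 3 separate instances of a methyl-ester group (-C(=O)OCH3) meeting every constraint; each maps to a distinct set of atoms, giving 3 matches.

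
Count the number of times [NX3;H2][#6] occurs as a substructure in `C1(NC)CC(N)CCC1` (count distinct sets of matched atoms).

[NX3;H2][#6] is the SMARTS for a primary amine: a trivalent nitrogen with two H attached to carbon.
Exactly one fragment in the molecule meets all constraints, giving 1 match.

1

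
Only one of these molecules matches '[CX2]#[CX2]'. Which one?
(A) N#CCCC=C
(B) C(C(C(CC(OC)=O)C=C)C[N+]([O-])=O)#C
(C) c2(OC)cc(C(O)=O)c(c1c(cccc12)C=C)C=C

[CX2]#[CX2] describes a carbon-carbon triple bond (an alkyne).
(A) has a nitrile (-C#N) but the triple bond is C#N, not C#C.
(B) contains an ethynyl group (-C#CH), which satisfies every atom and bond constraint.
(C) has a vinyl group (-CH=CH2) but the C=C is a double bond; both carbons are CX3, not CX2.
So the answer is (B).

B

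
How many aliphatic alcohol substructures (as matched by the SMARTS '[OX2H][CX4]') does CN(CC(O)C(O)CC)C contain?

2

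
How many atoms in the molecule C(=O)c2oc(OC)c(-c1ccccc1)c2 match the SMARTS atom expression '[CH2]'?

0

Check the 15 heavy atoms by environment: 1× o (aromatic, H0) → no; 4× c (aromatic, H0) → no; 6× c (aromatic, H1) → no; 1× C (H1) → no; 2× O (H0) → no; 1× C (H3) → no.
No environment satisfies the query, so 0 matching atoms.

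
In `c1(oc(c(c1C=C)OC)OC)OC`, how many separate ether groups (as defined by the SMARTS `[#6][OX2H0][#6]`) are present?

3

[#6][OX2H0][#6] is the SMARTS for an ether: an aliphatic oxygen bridging two carbons with no H on the oxygen.
The molecule carries 3 separate instances of a methoxy ether (-OCH3) meeting every constraint; each maps to a distinct set of atoms, giving 3 matches.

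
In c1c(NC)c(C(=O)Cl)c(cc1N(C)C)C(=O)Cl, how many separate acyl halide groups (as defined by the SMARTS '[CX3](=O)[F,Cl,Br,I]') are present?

[CX3](=O)[F,Cl,Br,I] is the SMARTS for an acyl halide: a carbonyl carbon bonded to a halogen.
The molecule carries 2 separate instances of an acyl chloride (-C(=O)Cl) meeting every constraint; each maps to a distinct set of atoms, giving 2 matches.

2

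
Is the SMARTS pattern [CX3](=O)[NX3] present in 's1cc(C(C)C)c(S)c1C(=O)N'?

Yes

The pattern [CX3](=O)[NX3] describes a carbonyl carbon bonded to a trivalent nitrogen — an amide.
The molecule carries a primary amide (-C(=O)NH2), whose atoms satisfy every constraint of the query, so the pattern matches.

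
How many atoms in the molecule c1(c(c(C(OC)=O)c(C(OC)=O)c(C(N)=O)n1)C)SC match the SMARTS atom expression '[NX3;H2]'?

1

Check the 20 heavy atoms by environment: 1× n (aromatic, H0, X2) → no; 5× c (aromatic, H0, X3) → no; 3× C (H0, X3) → no; 3× O (H0, X1) → no; 2× O (H0, X2) → no; 4× C (H3, X4) → no; 1× N (H2, X3) → match; 1× S (H0, X2) → no.
That gives 1 matching atom.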